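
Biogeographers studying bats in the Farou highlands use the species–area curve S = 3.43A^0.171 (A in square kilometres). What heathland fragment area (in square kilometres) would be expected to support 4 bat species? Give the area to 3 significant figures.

4 = 3.43 × A^0.171  ⇒  A^0.171 = 4/3.43 = 1.166
ln A = ln(1.166) / 0.171 = 0.1537 / 0.171 = 0.8990
A = e^0.8990 ≈ 2.457 square kilometres

2.46 square kilometres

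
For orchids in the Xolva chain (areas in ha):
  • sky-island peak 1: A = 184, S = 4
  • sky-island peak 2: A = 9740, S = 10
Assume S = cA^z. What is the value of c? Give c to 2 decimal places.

z = ln(S₂/S₁) / ln(A₂/A₁) = ln(10/4) / ln(9740/184) = 0.9163 / 3.9691 = 0.2309
c = S₁ / A₁^z = 4 / 184^0.2309 = 4 / 3.333 = 1.2

1.20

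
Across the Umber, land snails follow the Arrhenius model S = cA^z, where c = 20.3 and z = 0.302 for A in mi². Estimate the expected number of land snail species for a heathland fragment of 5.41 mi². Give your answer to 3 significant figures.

33.8

S = 20.3 × 5.41^0.302
ln S = ln 20.3 + 0.302 × ln 5.41 = 3.0106 + 0.302 × 1.6882 = 3.5205
S = e^3.5205 ≈ 33.8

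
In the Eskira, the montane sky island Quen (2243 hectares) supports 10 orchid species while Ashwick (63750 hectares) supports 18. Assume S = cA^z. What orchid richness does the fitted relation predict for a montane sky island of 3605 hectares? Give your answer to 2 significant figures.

z = ln(18/10) / ln(63750/2243) = 0.5878 / 3.3472 = 0.1756
c = 10 / 2243^0.1756 = 10 / 3.876 = 2.58
S₃ = 2.58 × 3605^0.1756 = 2.58 × 4.213 ≈ 10.87

11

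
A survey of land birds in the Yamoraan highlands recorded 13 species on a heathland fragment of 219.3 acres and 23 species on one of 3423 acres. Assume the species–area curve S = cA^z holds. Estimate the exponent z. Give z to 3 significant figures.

0.208

Taking logs: ln S = ln c + z ln A, so z = (ln S₂ − ln S₁)/(ln A₂ − ln A₁).
z = ln(23/13) / ln(3423/219.3) = ln(1.769) / ln(15.61) = 0.5705 / 2.7478 = 0.2076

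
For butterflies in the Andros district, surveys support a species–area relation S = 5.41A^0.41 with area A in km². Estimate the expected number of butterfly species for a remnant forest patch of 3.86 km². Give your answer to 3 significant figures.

9.41

S = 5.41 × 3.86^0.41 = 5.41 × 1.74 ≈ 9.412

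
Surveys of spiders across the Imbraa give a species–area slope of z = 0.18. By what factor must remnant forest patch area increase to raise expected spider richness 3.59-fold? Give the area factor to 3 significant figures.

(A₂/A₁)^0.18 = 3.59, so A₂/A₁ = 3.59^(1/0.18) = 3.59^5.556
ln(A₂/A₁) = ln 3.59 / 0.18 = 1.2782 / 0.18 = 7.1008
A₂/A₁ = e^7.1008 ≈ 1213

1210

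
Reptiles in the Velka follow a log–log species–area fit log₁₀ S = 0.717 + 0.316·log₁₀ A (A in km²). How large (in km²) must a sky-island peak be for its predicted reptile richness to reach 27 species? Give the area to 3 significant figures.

182 km²

27 = 5.212 × A^0.316  ⇒  A^0.316 = 27/5.212 = 5.18
ln A = ln(5.18) / 0.316 = 1.6449 / 0.316 = 5.2053
A = e^5.2053 ≈ 182.2 km²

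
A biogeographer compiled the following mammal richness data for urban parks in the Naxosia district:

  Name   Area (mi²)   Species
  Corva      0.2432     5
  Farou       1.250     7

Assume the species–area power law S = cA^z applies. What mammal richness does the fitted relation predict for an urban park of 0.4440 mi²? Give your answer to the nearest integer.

6

z = ln(7/5) / ln(1.25/0.2432) = 0.3365 / 1.6370 = 0.2055
c = 5 / 0.2432^0.2055 = 5 / 0.7478 = 6.686
S₃ = 6.686 × 0.444^0.2055 = 6.686 × 0.8463 ≈ 5.659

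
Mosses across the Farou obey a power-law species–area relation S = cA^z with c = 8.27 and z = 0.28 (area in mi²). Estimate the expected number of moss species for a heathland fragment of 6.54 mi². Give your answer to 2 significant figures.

S = 8.27 × 6.54^0.28 = 8.27 × 1.692 ≈ 13.99

14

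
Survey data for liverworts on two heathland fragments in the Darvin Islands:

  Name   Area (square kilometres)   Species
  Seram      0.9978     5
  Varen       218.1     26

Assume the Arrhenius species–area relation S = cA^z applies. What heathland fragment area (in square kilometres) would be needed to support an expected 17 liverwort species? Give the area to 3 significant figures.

54.4 square kilometres

z = ln(26/5) / ln(218.1/0.9978) = 1.6487 / 5.3872 = 0.3060
c = 5 / 0.9978^0.3060 = 5 / 0.9993 = 5.003
A = (17/5.003)^(1/0.3060) ⇒ ln A = ln(3.398)/0.3060 = 3.9966
A = e^3.9966 ≈ 54.41 square kilometres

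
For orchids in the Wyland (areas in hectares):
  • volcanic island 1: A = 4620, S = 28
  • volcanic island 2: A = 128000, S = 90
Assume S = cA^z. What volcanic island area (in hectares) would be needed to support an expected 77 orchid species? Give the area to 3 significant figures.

82100 hectares

z = ln(90/28) / ln(128000/4620) = 1.1676 / 3.3216 = 0.3515
c = 28 / 4620^0.3515 = 28 / 19.42 = 1.442
A = (77/1.442)^(1/0.3515) ⇒ ln A = ln(53.4)/0.3515 = 11.3160
A = e^11.3160 ≈ 82124 hectares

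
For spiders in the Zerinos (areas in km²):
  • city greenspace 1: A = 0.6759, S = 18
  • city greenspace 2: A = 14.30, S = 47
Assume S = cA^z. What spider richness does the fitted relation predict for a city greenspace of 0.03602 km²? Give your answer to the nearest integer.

7

z = ln(47/18) / ln(14.3/0.6759) = 0.9598 / 3.0520 = 0.3145
c = 18 / 0.6759^0.3145 = 18 / 0.8841 = 20.36
S₃ = 20.36 × 0.03602^0.3145 = 20.36 × 0.3516 ≈ 7.159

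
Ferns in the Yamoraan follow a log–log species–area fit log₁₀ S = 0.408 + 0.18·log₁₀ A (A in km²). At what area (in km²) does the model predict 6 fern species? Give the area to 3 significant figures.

114 km²

6 = 2.559 × A^0.18  ⇒  A^0.18 = 6/2.559 = 2.345
ln A = ln(2.345) / 0.18 = 0.8523 / 0.18 = 4.7350
A = e^4.7350 ≈ 113.9 km²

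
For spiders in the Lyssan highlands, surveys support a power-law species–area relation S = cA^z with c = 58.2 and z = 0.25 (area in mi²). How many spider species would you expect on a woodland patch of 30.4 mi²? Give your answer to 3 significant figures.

S = 58.2 × 30.4^0.25
ln S = ln 58.2 + 0.25 × ln 30.4 = 4.0639 + 0.25 × 3.4144 = 4.9175
S = e^4.9175 ≈ 136.7

137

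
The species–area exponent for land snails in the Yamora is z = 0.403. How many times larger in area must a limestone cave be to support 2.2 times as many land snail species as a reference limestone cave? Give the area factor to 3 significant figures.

(A₂/A₁)^0.403 = 2.2, so A₂/A₁ = 2.2^(1/0.403) = 2.2^2.481
ln(A₂/A₁) = ln 2.2 / 0.403 = 0.7885 / 0.403 = 1.9565
A₂/A₁ = e^1.9565 ≈ 7.074

7.07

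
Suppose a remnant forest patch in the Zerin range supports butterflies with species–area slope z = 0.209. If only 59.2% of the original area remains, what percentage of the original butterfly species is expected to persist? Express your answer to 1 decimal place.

S_new/S_old = (A_new/A_old)^z = 0.592^0.209
= exp(0.209 × ln 0.592) = exp(0.209 × -0.5242) = exp(-0.1096) ≈ 0.8962

89.6%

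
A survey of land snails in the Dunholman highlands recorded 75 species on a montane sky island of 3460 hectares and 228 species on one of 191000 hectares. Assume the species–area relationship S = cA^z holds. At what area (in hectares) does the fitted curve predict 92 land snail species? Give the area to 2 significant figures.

7200 hectares

z = ln(228/75) / ln(191000/3460) = 1.1119 / 4.0110 = 0.2772
c = 75 / 3460^0.2772 = 75 / 9.573 = 7.835
A = (92/7.835)^(1/0.2772) ⇒ ln A = ln(11.74)/0.2772 = 8.8860
A = e^8.8860 ≈ 7230 hectares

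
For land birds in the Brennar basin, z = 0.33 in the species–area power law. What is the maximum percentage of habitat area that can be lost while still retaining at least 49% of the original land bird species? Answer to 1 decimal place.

88.5%

Need (A_new/A_old)^0.33 = 0.49, so A_new/A_old = 0.49^(1/0.33) = 0.49^3.03
ln(A_new/A_old) = ln 0.49 / 0.33 = -0.7133 / 0.33 = -2.1617
A_new/A_old = e^-2.1617 ≈ 0.1151
Fraction that can be lost = 1 − 0.1151 = 0.8849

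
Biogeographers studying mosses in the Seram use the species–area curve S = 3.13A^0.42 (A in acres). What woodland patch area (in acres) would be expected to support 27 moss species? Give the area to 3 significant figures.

169 acres

27 = 3.13 × A^0.42  ⇒  A^0.42 = 27/3.13 = 8.626
ln A = ln(8.626) / 0.42 = 2.1548 / 0.42 = 5.1305
A = e^5.1305 ≈ 169.1 acres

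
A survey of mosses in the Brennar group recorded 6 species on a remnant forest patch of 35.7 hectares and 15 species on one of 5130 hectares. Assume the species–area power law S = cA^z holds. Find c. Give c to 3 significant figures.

z = ln(S₂/S₁) / ln(A₂/A₁) = ln(15/6) / ln(5130/35.7) = 0.9163 / 4.9677 = 0.1844
c = S₁ / A₁^z = 6 / 35.7^0.1844 = 6 / 1.934 = 3.103

3.10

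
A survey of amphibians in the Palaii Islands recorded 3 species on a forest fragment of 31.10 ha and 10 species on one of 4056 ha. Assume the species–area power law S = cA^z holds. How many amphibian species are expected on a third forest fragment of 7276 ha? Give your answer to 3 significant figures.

z = ln(10/3) / ln(4056/31.1) = 1.2040 / 4.8707 = 0.2472
c = 3 / 31.1^0.2472 = 3 / 2.339 = 1.283
S₃ = 1.283 × 7276^0.2472 = 1.283 × 9.007 ≈ 11.55

11.6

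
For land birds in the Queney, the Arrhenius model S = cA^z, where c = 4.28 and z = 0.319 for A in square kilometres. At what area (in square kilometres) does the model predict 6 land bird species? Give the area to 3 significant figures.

2.88 square kilometres

6 = 4.28 × A^0.319  ⇒  A^0.319 = 6/4.28 = 1.402
ln A = ln(1.402) / 0.319 = 0.3378 / 0.319 = 1.0590
A = e^1.0590 ≈ 2.883 square kilometres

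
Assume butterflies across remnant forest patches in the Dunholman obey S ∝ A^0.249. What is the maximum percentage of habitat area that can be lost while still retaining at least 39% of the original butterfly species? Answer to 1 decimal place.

97.7%

Need (A_new/A_old)^0.249 = 0.39, so A_new/A_old = 0.39^(1/0.249) = 0.39^4.016
ln(A_new/A_old) = ln 0.39 / 0.249 = -0.9416 / 0.249 = -3.7816
A_new/A_old = e^-3.7816 ≈ 0.02279
Fraction that can be lost = 1 − 0.02279 = 0.9772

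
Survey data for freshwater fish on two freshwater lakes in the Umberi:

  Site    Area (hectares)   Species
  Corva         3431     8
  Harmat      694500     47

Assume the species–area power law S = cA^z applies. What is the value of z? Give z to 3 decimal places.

Taking logs: ln S = ln c + z ln A, so z = (ln S₂ − ln S₁)/(ln A₂ − ln A₁).
z = ln(47/8) / ln(694500/3431) = ln(5.875) / ln(202.4) = 1.7707 / 5.3103 = 0.3334

0.333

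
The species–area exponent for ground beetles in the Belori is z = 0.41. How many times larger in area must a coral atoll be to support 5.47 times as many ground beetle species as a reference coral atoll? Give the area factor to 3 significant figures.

(A₂/A₁)^0.41 = 5.47, so A₂/A₁ = 5.47^(1/0.41) = 5.47^2.439
ln(A₂/A₁) = ln 5.47 / 0.41 = 1.6993 / 0.41 = 4.1446
A₂/A₁ = e^4.1446 ≈ 63.09

63.1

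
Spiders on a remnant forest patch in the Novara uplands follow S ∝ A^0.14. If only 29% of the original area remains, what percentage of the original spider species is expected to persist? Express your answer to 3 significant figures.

84.1%

S_new/S_old = (A_new/A_old)^z = 0.29^0.14
= exp(0.14 × ln 0.29) = exp(0.14 × -1.2379) = exp(-0.1733) ≈ 0.8409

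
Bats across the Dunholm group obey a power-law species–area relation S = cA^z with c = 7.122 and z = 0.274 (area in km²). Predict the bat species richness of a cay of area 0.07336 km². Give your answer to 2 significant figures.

S = 7.122 × 0.07336^0.274
ln S = ln 7.122 + 0.274 × ln 0.07336 = 1.9632 + 0.274 × -2.6124 = 1.2474
S = e^1.2474 ≈ 3.481

3.5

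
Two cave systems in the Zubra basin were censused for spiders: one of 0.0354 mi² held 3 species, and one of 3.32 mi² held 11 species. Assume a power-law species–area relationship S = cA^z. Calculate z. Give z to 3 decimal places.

Taking logs: ln S = ln c + z ln A, so z = (ln S₂ − ln S₁)/(ln A₂ − ln A₁).
z = ln(11/3) / ln(3.32/0.0354) = ln(3.667) / ln(93.79) = 1.2993 / 4.5410 = 0.2861

0.286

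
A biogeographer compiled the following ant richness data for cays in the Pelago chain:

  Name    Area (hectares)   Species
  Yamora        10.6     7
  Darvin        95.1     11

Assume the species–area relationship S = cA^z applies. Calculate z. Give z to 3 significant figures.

Taking logs: ln S = ln c + z ln A, so z = (ln S₂ − ln S₁)/(ln A₂ − ln A₁).
z = ln(11/7) / ln(95.1/10.6) = ln(1.571) / ln(8.972) = 0.4520 / 2.1941 = 0.2060

0.206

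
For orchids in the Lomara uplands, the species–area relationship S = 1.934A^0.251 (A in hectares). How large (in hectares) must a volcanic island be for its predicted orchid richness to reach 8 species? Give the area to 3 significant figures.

286 hectares

8 = 1.934 × A^0.251  ⇒  A^0.251 = 8/1.934 = 4.137
ln A = ln(4.137) / 0.251 = 1.4199 / 0.251 = 5.6568
A = e^5.6568 ≈ 286.2 hectares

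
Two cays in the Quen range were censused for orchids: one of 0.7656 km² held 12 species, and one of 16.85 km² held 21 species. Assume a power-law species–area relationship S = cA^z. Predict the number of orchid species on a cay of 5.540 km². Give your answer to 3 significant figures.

z = ln(21/12) / ln(16.85/0.7656) = 0.5596 / 3.0914 = 0.1810
c = 12 / 0.7656^0.1810 = 12 / 0.9528 = 12.59
S₃ = 12.59 × 5.54^0.1810 = 12.59 × 1.363 ≈ 17.17

17.2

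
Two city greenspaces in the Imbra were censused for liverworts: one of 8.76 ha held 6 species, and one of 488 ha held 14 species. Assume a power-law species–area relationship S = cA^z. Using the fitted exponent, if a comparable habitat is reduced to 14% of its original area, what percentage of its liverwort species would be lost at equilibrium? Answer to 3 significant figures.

z = ln(14/6) / ln(488/8.76) = 0.8473 / 4.0201 = 0.2108
S_new/S_old = (A_new/A_old)^z = 0.14^0.2108 = exp(0.2108 × -1.9661) = 0.6607
Fraction lost = 1 − 0.6607 = 0.3393

33.9%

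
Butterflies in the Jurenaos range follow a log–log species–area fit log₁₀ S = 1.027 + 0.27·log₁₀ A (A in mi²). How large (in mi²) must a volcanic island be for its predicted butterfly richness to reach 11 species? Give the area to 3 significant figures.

1.13 mi²

11 = 10.64 × A^0.27  ⇒  A^0.27 = 11/10.64 = 1.034
ln A = ln(1.034) / 0.27 = 0.0331 / 0.27 = 0.1227
A = e^0.1227 ≈ 1.131 mi²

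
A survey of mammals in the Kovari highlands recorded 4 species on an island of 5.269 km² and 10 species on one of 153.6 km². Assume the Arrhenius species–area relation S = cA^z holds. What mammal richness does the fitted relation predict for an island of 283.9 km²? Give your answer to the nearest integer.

z = ln(10/4) / ln(153.6/5.269) = 0.9163 / 3.3725 = 0.2717
c = 4 / 5.269^0.2717 = 4 / 1.571 = 2.547
S₃ = 2.547 × 283.9^0.2717 = 2.547 × 4.64 ≈ 11.82

12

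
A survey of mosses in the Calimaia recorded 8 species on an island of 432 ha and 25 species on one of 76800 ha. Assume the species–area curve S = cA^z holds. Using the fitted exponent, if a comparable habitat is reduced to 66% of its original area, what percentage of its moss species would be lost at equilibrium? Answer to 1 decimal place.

z = ln(25/8) / ln(76800/432) = 1.1394 / 5.1805 = 0.2199
S_new/S_old = (A_new/A_old)^z = 0.66^0.2199 = exp(0.2199 × -0.4155) = 0.9127
Fraction lost = 1 − 0.9127 = 0.08734

8.7%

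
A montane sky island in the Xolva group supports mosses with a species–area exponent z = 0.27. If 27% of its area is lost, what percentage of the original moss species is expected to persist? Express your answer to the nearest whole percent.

S_new/S_old = (A_new/A_old)^z = 0.73^0.27
= exp(0.27 × ln 0.73) = exp(0.27 × -0.3147) = exp(-0.0850) ≈ 0.9185

92%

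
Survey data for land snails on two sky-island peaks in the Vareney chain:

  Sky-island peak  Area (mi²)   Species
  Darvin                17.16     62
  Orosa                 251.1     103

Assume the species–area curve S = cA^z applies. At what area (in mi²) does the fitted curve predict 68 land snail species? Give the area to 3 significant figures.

28.0 mi²

z = ln(103/62) / ln(251.1/17.16) = 0.5076 / 2.6833 = 0.1892
c = 62 / 17.16^0.1892 = 62 / 1.712 = 36.21
A = (68/36.21)^(1/0.1892) ⇒ ln A = ln(1.878)/0.1892 = 3.3309
A = e^3.3309 ≈ 27.96 mi²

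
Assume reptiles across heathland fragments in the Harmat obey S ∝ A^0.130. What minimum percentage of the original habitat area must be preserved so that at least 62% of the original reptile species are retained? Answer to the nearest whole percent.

Need (A_new/A_old)^0.13 = 0.62, so A_new/A_old = 0.62^(1/0.13) = 0.62^7.692
ln(A_new/A_old) = ln 0.62 / 0.13 = -0.4780 / 0.13 = -3.6772
A_new/A_old = e^-3.6772 ≈ 0.02529

3%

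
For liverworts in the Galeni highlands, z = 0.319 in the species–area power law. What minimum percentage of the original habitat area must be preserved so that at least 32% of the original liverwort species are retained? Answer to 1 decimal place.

2.8%

Need (A_new/A_old)^0.319 = 0.32, so A_new/A_old = 0.32^(1/0.319) = 0.32^3.135
ln(A_new/A_old) = ln 0.32 / 0.319 = -1.1394 / 0.319 = -3.5719
A_new/A_old = e^-3.5719 ≈ 0.0281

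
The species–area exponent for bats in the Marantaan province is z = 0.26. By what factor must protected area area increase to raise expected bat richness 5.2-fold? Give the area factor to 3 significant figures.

(A₂/A₁)^0.26 = 5.2, so A₂/A₁ = 5.2^(1/0.26) = 5.2^3.846
ln(A₂/A₁) = ln 5.2 / 0.26 = 1.6487 / 0.26 = 6.3410
A₂/A₁ = e^6.3410 ≈ 567.4

567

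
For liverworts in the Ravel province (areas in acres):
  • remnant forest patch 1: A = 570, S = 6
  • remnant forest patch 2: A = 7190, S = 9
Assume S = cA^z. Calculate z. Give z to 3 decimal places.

0.160

Taking logs: ln S = ln c + z ln A, so z = (ln S₂ − ln S₁)/(ln A₂ − ln A₁).
z = ln(9/6) / ln(7190/570) = ln(1.5) / ln(12.61) = 0.4055 / 2.5348 = 0.1600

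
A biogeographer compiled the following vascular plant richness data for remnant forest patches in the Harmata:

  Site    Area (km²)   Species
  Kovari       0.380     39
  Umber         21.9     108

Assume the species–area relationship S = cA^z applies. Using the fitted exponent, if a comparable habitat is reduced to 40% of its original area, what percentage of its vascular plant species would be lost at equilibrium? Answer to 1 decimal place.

20.6%

z = ln(108/39) / ln(21.9/0.38) = 1.0186 / 4.0541 = 0.2512
S_new/S_old = (A_new/A_old)^z = 0.4^0.2512 = exp(0.2512 × -0.9163) = 0.7944
Fraction lost = 1 − 0.7944 = 0.2056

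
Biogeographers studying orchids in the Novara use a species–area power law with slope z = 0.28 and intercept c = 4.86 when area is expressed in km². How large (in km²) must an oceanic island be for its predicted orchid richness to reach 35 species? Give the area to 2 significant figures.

35 = 4.86 × A^0.28  ⇒  A^0.28 = 35/4.86 = 7.202
ln A = ln(7.202) / 0.28 = 1.9743 / 0.28 = 7.0511
A = e^7.0511 ≈ 1154 km²

1200 km²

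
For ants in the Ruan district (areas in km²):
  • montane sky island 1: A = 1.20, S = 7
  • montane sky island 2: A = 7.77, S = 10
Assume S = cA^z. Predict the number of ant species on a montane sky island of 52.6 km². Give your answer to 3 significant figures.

z = ln(10/7) / ln(7.77/1.2) = 0.3567 / 1.8679 = 0.1909
c = 7 / 1.2^0.1909 = 7 / 1.035 = 6.76
S₃ = 6.76 × 52.6^0.1909 = 6.76 × 2.131 ≈ 14.41

14.4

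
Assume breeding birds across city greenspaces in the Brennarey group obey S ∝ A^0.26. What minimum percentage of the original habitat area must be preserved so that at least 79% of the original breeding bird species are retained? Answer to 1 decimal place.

40.4%

Need (A_new/A_old)^0.26 = 0.79, so A_new/A_old = 0.79^(1/0.26) = 0.79^3.846
ln(A_new/A_old) = ln 0.79 / 0.26 = -0.2357 / 0.26 = -0.9066
A_new/A_old = e^-0.9066 ≈ 0.4039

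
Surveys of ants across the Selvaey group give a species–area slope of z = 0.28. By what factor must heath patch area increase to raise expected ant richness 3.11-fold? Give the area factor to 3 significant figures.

(A₂/A₁)^0.28 = 3.11, so A₂/A₁ = 3.11^(1/0.28) = 3.11^3.571
ln(A₂/A₁) = ln 3.11 / 0.28 = 1.1346 / 0.28 = 4.0522
A₂/A₁ = e^4.0522 ≈ 57.53

57.5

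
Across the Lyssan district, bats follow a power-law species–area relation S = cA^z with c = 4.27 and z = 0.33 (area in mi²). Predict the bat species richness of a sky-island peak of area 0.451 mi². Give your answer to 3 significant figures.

3.28

S = 4.27 × 0.451^0.33
ln S = ln 4.27 + 0.33 × ln 0.451 = 1.4516 + 0.33 × -0.7963 = 1.1888
S = e^1.1888 ≈ 3.283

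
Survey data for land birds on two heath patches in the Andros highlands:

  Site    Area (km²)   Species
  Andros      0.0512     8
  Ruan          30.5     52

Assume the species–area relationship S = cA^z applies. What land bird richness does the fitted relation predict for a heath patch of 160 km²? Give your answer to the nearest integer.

85

z = ln(52/8) / ln(30.5/0.0512) = 1.8718 / 6.3897 = 0.2929
c = 8 / 0.0512^0.2929 = 8 / 0.4187 = 19.11
S₃ = 19.11 × 160^0.2929 = 19.11 × 4.423 ≈ 84.5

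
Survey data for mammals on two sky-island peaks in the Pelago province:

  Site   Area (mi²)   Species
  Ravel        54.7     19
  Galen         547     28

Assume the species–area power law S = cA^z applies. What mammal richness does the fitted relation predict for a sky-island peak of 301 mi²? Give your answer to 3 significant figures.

25.3

z = ln(28/19) / ln(547/54.7) = 0.3878 / 2.3026 = 0.1684
c = 19 / 54.7^0.1684 = 19 / 1.962 = 9.684
S₃ = 9.684 × 301^0.1684 = 9.684 × 2.615 ≈ 25.32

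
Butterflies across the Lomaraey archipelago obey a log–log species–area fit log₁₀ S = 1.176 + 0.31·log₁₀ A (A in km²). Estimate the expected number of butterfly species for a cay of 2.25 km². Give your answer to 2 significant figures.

S = 15 × 2.25^0.31
ln S = ln 15 + 0.31 × ln 2.25 = 2.7078 + 0.31 × 0.8109 = 2.9592
S = e^2.9592 ≈ 19.28

19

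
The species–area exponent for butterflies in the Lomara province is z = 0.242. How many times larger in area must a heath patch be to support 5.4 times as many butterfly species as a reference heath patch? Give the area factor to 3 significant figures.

(A₂/A₁)^0.242 = 5.4, so A₂/A₁ = 5.4^(1/0.242) = 5.4^4.132
ln(A₂/A₁) = ln 5.4 / 0.242 = 1.6864 / 0.242 = 6.9686
A₂/A₁ = e^6.9686 ≈ 1063

1060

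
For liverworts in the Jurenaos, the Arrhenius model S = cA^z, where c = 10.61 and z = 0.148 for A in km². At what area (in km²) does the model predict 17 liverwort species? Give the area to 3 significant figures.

24.2 km²

17 = 10.61 × A^0.148  ⇒  A^0.148 = 17/10.61 = 1.602
ln A = ln(1.602) / 0.148 = 0.4714 / 0.148 = 3.1852
A = e^3.1852 ≈ 24.17 km²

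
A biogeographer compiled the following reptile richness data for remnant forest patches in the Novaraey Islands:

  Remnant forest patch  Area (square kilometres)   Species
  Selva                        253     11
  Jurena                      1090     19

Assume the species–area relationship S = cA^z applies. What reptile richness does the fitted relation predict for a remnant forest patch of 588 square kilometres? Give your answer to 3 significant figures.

z = ln(19/11) / ln(1090/253) = 0.5465 / 1.4605 = 0.3742
c = 11 / 253^0.3742 = 11 / 7.93 = 1.387
S₃ = 1.387 × 588^0.3742 = 1.387 × 10.87 ≈ 15.08

15.1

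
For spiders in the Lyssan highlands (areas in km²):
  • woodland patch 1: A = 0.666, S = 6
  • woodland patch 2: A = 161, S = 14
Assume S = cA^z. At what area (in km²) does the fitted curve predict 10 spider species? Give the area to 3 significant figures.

z = ln(14/6) / ln(161/0.666) = 0.8473 / 5.4879 = 0.1544
c = 6 / 0.666^0.1544 = 6 / 0.9392 = 6.389
A = (10/6.389)^(1/0.1544) ⇒ ln A = ln(1.565)/0.1544 = 2.9021
A = e^2.9021 ≈ 18.21 km²

18.2 km²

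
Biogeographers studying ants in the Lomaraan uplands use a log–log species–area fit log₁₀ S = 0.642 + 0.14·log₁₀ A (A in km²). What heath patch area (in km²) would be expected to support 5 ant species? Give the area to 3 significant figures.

2.55 km²

5 = 4.385 × A^0.14  ⇒  A^0.14 = 5/4.385 = 1.14
ln A = ln(1.14) / 0.14 = 0.1312 / 0.14 = 0.9370
A = e^0.9370 ≈ 2.552 km²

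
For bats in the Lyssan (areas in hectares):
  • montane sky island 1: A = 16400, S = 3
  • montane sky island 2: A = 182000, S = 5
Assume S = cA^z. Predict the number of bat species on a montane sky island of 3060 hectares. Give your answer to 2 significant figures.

2.1

z = ln(5/3) / ln(182000/16400) = 0.5108 / 2.4067 = 0.2122
c = 3 / 16400^0.2122 = 3 / 7.845 = 0.3824
S₃ = 0.3824 × 3060^0.2122 = 0.3824 × 5.493 ≈ 2.101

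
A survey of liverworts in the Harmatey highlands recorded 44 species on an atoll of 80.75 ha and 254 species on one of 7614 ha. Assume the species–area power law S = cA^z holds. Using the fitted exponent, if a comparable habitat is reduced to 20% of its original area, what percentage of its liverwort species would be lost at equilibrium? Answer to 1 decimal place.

z = ln(254/44) / ln(7614/80.75) = 1.7531 / 4.5464 = 0.3856
S_new/S_old = (A_new/A_old)^z = 0.2^0.3856 = exp(0.3856 × -1.6094) = 0.5376
Fraction lost = 1 − 0.5376 = 0.4624

46.2%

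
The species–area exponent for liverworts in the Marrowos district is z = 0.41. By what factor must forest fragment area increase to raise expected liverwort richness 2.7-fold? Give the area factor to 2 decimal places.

(A₂/A₁)^0.41 = 2.7, so A₂/A₁ = 2.7^(1/0.41) = 2.7^2.439
ln(A₂/A₁) = ln 2.7 / 0.41 = 0.9933 / 0.41 = 2.4226
A₂/A₁ = e^2.4226 ≈ 11.27

11.27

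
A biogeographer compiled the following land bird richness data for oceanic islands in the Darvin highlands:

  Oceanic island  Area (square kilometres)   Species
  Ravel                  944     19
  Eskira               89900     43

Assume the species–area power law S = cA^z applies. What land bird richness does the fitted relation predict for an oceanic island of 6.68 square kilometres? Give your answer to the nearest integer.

8

z = ln(43/19) / ln(89900/944) = 0.8168 / 4.5563 = 0.1793
c = 19 / 944^0.1793 = 19 / 3.414 = 5.565
S₃ = 5.565 × 6.68^0.1793 = 5.565 × 1.406 ≈ 7.822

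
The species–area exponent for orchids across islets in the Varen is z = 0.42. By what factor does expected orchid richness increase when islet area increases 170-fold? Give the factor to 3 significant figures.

8.65

S₂/S₁ = (A₂/A₁)^z = 170^0.42
ln(S₂/S₁) = 0.42 × ln 170 = 0.42 × 5.1358 = 2.1570
S₂/S₁ = e^2.1570 ≈ 8.645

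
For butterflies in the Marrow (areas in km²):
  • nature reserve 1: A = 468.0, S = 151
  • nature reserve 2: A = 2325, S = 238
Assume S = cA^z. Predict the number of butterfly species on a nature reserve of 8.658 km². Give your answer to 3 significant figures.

48.7

z = ln(238/151) / ln(2325/468) = 0.4550 / 1.6030 = 0.2838
c = 151 / 468^0.2838 = 151 / 5.727 = 26.37
S₃ = 26.37 × 8.658^0.2838 = 26.37 × 1.845 ≈ 48.66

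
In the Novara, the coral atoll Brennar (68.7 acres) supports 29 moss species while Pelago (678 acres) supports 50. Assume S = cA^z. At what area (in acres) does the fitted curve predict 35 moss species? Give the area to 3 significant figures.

151 acres

z = ln(50/29) / ln(678/68.7) = 0.5447 / 2.2894 = 0.2379
c = 29 / 68.7^0.2379 = 29 / 2.736 = 10.6
A = (35/10.6)^(1/0.2379) ⇒ ln A = ln(3.302)/0.2379 = 5.0201
A = e^5.0201 ≈ 151.4 acres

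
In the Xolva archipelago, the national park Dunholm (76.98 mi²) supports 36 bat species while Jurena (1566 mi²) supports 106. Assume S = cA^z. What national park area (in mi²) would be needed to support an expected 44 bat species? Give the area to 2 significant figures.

z = ln(106/36) / ln(1566/76.98) = 1.0799 / 3.0127 = 0.3585
c = 36 / 76.98^0.3585 = 36 / 4.744 = 7.588
A = (44/7.588)^(1/0.3585) ⇒ ln A = ln(5.799)/0.3585 = 4.9034
A = e^4.9034 ≈ 134.7 mi²

130 mi²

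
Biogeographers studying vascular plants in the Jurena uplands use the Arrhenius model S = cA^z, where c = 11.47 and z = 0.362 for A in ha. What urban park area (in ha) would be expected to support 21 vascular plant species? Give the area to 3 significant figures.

21 = 11.47 × A^0.362  ⇒  A^0.362 = 21/11.47 = 1.831
ln A = ln(1.831) / 0.362 = 0.6048 / 0.362 = 1.6707
A = e^1.6707 ≈ 5.316 ha

5.32 ha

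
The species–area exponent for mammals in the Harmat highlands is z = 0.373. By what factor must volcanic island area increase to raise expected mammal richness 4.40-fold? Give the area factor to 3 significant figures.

(A₂/A₁)^0.373 = 4.4, so A₂/A₁ = 4.4^(1/0.373) = 4.4^2.681
ln(A₂/A₁) = ln 4.4 / 0.373 = 1.4816 / 0.373 = 3.9721
A₂/A₁ = e^3.9721 ≈ 53.1

53.1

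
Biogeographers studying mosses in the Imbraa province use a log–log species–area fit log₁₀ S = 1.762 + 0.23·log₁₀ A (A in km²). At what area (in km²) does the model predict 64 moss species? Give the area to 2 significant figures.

1.6 km²

64 = 57.81 × A^0.23  ⇒  A^0.23 = 64/57.81 = 1.107
ln A = ln(1.107) / 0.23 = 0.1017 / 0.23 = 0.4423
A = e^0.4423 ≈ 1.556 km²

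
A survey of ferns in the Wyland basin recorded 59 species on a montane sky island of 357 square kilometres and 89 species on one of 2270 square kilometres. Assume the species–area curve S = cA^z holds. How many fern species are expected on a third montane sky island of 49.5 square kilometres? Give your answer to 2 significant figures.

38

z = ln(89/59) / ln(2270/357) = 0.4111 / 1.8498 = 0.2222
c = 59 / 357^0.2222 = 59 / 3.692 = 15.98
S₃ = 15.98 × 49.5^0.2222 = 15.98 × 2.38 ≈ 38.03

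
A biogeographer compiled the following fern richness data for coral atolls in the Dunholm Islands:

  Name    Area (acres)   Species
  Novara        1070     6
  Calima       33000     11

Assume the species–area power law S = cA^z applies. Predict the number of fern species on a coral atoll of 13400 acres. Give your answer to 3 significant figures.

z = ln(11/6) / ln(33000/1070) = 0.6061 / 3.4288 = 0.1768
c = 6 / 1070^0.1768 = 6 / 3.432 = 1.748
S₃ = 1.748 × 13400^0.1768 = 1.748 × 5.365 ≈ 9.38

9.38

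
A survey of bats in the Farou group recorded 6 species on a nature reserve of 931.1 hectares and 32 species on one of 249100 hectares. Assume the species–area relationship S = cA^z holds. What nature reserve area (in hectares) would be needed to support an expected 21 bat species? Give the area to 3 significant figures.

z = ln(32/6) / ln(249100/931.1) = 1.6740 / 5.5892 = 0.2995
c = 6 / 931.1^0.2995 = 6 / 7.748 = 0.7744
A = (21/0.7744)^(1/0.2995) ⇒ ln A = ln(27.12)/0.2995 = 11.0192
A = e^11.0192 ≈ 61036 hectares

61000 hectares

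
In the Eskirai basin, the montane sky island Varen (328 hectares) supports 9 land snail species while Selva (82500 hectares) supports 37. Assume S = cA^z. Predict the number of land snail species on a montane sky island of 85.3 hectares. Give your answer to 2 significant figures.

z = ln(37/9) / ln(82500/328) = 1.4137 / 5.5275 = 0.2558
c = 9 / 328^0.2558 = 9 / 4.4 = 2.045
S₃ = 2.045 × 85.3^0.2558 = 2.045 × 3.118 ≈ 6.377

6.4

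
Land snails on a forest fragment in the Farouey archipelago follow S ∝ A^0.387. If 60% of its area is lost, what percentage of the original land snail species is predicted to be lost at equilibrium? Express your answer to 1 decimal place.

29.9%

S_new/S_old = (A_new/A_old)^z = 0.4^0.387
= exp(0.387 × ln 0.4) = exp(0.387 × -0.9163) = exp(-0.3546) ≈ 0.7015
Fraction lost = 1 − 0.7015 = 0.2985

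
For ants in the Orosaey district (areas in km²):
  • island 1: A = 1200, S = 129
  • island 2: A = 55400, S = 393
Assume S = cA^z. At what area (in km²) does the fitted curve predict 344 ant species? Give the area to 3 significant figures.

35000 km²

z = ln(393/129) / ln(55400/1200) = 1.1140 / 3.8323 = 0.2907
c = 129 / 1200^0.2907 = 129 / 7.854 = 16.42
A = (344/16.42)^(1/0.2907) ⇒ ln A = ln(20.94)/0.2907 = 10.4642
A = e^10.4642 ≈ 35039 km²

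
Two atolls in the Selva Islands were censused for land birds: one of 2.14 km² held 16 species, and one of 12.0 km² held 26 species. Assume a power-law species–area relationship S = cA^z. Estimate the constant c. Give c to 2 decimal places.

12.91

z = ln(S₂/S₁) / ln(A₂/A₁) = ln(26/16) / ln(12/2.14) = 0.4855 / 1.7241 = 0.2816
c = S₁ / A₁^z = 16 / 2.14^0.2816 = 16 / 1.239 = 12.91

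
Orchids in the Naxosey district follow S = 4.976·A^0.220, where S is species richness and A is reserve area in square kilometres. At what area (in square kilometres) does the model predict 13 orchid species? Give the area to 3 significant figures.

78.7 square kilometres

13 = 4.976 × A^0.22  ⇒  A^0.22 = 13/4.976 = 2.613
ln A = ln(2.613) / 0.22 = 0.9603 / 0.22 = 4.3651
A = e^4.3651 ≈ 78.66 square kilometres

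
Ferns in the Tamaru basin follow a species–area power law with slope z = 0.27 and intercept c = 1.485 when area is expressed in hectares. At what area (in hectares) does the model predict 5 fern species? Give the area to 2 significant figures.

90 hectares

5 = 1.485 × A^0.27  ⇒  A^0.27 = 5/1.485 = 3.367
ln A = ln(3.367) / 0.27 = 1.2140 / 0.27 = 4.4964
A = e^4.4964 ≈ 89.69 hectares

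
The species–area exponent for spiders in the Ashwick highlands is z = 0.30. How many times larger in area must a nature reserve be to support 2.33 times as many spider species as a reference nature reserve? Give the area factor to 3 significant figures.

(A₂/A₁)^0.3 = 2.33, so A₂/A₁ = 2.33^(1/0.3) = 2.33^3.333
ln(A₂/A₁) = ln 2.33 / 0.3 = 0.8459 / 0.3 = 2.8196
A₂/A₁ = e^2.8196 ≈ 16.77

16.8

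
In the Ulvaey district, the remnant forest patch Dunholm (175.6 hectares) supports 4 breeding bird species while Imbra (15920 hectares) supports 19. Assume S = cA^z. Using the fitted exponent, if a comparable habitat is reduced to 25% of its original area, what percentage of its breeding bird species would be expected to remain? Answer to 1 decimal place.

z = ln(19/4) / ln(15920/175.6) = 1.5581 / 4.5071 = 0.3457
S_new/S_old = (A_new/A_old)^z = 0.25^0.3457 = exp(0.3457 × -1.3863) = 0.6192

61.9%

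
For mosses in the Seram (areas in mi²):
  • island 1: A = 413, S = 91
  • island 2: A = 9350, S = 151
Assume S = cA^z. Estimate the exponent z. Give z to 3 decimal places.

Taking logs: ln S = ln c + z ln A, so z = (ln S₂ − ln S₁)/(ln A₂ − ln A₁).
z = ln(151/91) / ln(9350/413) = ln(1.659) / ln(22.64) = 0.5064 / 3.1197 = 0.1623

0.162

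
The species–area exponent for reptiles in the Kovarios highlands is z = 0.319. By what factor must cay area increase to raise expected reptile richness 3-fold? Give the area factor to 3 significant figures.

31.3

(A₂/A₁)^0.319 = 3, so A₂/A₁ = 3^(1/0.319) = 3^3.135
ln(A₂/A₁) = ln 3 / 0.319 = 1.0986 / 0.319 = 3.4439
A₂/A₁ = e^3.4439 ≈ 31.31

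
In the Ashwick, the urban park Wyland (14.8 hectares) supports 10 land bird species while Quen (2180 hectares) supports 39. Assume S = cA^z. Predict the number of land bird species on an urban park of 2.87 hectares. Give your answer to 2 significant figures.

z = ln(39/10) / ln(2180/14.8) = 1.3610 / 4.9925 = 0.2726
c = 10 / 14.8^0.2726 = 10 / 2.085 = 4.797
S₃ = 4.797 × 2.87^0.2726 = 4.797 × 1.333 ≈ 6.394

6.4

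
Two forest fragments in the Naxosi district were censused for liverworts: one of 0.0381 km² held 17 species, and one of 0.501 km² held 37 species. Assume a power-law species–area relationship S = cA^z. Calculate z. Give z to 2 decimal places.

0.30

Taking logs: ln S = ln c + z ln A, so z = (ln S₂ − ln S₁)/(ln A₂ − ln A₁).
z = ln(37/17) / ln(0.501/0.0381) = ln(2.176) / ln(13.15) = 0.7777 / 2.5764 = 0.3019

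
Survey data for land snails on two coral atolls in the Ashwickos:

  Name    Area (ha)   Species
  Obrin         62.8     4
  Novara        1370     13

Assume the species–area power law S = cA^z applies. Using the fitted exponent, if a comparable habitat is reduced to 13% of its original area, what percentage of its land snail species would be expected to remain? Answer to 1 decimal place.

45.8%

z = ln(13/4) / ln(1370/62.8) = 1.1787 / 3.0826 = 0.3824
S_new/S_old = (A_new/A_old)^z = 0.13^0.3824 = exp(0.3824 × -2.0402) = 0.4584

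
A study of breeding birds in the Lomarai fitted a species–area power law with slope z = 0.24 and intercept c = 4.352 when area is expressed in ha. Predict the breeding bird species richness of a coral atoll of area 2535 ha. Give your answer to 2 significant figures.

29

S = 4.352 × 2535^0.24
ln S = ln 4.352 + 0.24 × ln 2535 = 1.4706 + 0.24 × 7.8379 = 3.3517
S = e^3.3517 ≈ 28.55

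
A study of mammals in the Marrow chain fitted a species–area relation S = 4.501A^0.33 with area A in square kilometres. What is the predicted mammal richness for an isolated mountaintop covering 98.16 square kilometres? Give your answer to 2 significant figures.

20

S = 4.501 × 98.16^0.33 = 4.501 × 4.543 ≈ 20.45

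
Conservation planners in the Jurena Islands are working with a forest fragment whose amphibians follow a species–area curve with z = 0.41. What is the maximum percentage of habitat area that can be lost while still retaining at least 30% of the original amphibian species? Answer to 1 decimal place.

Need (A_new/A_old)^0.41 = 0.3, so A_new/A_old = 0.3^(1/0.41) = 0.3^2.439
ln(A_new/A_old) = ln 0.3 / 0.41 = -1.2040 / 0.41 = -2.9365
A_new/A_old = e^-2.9365 ≈ 0.05305
Fraction that can be lost = 1 − 0.05305 = 0.9469

94.7%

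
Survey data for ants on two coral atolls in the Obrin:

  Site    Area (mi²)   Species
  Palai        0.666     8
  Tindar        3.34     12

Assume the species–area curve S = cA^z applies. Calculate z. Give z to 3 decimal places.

0.251

Taking logs: ln S = ln c + z ln A, so z = (ln S₂ − ln S₁)/(ln A₂ − ln A₁).
z = ln(12/8) / ln(3.34/0.666) = ln(1.5) / ln(5.015) = 0.4055 / 1.6124 = 0.2515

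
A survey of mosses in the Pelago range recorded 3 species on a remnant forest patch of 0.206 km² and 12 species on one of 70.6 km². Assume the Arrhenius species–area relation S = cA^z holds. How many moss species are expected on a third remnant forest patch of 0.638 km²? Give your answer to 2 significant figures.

3.9

z = ln(12/3) / ln(70.6/0.206) = 1.3863 / 5.8369 = 0.2375
c = 3 / 0.206^0.2375 = 3 / 0.6871 = 4.366
S₃ = 4.366 × 0.638^0.2375 = 4.366 × 0.8988 ≈ 3.924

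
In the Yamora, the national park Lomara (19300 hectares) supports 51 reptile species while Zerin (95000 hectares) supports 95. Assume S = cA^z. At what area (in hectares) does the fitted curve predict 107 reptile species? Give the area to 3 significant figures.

129000 hectares

z = ln(95/51) / ln(95000/19300) = 0.6221 / 1.5938 = 0.3903
c = 51 / 19300^0.3903 = 51 / 47.06 = 1.084
A = (107/1.084)^(1/0.3903) ⇒ ln A = ln(98.74)/0.3903 = 11.7664
A = e^11.7664 ≈ 128850 hectares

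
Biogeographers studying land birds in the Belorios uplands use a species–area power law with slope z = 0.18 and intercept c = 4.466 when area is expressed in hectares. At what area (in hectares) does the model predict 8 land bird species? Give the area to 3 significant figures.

8 = 4.466 × A^0.18  ⇒  A^0.18 = 8/4.466 = 1.791
ln A = ln(1.791) / 0.18 = 0.5829 / 0.18 = 3.2386
A = e^3.2386 ≈ 25.5 hectares

25.5 hectares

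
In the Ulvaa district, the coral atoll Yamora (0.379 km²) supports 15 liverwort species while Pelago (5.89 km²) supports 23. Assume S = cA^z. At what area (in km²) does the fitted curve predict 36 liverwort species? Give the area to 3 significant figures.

z = ln(23/15) / ln(5.89/0.379) = 0.4274 / 2.7435 = 0.1558
c = 15 / 0.379^0.1558 = 15 / 0.8597 = 17.45
A = (36/17.45)^(1/0.1558) ⇒ ln A = ln(2.063)/0.1558 = 4.6488
A = e^4.6488 ≈ 104.5 km²

104 km²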